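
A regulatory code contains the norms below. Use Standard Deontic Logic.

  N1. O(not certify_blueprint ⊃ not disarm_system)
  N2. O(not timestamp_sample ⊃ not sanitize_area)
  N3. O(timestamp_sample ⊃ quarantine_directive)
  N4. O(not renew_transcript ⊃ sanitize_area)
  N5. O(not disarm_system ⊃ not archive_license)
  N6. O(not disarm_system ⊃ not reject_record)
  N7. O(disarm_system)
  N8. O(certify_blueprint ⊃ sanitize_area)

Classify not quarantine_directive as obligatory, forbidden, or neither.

Forbidden

From premise 7 we have O(disarm_system).
Premise 1 is O(not certify_blueprint ⊃ not disarm_system); contrapositively O(disarm_system ⊃ certify_blueprint). Since O(disarm_system) holds, K gives O(certify_blueprint).
Premise 8 is O(certify_blueprint ⊃ sanitize_area); since O(certify_blueprint), deontic closure gives O(sanitize_area).
The contrapositive of premise 2 (O(not timestamp_sample ⊃ not sanitize_area)) is O(sanitize_area ⊃ timestamp_sample), and O(sanitize_area) is already established, so O(timestamp_sample).
Premise 3 is O(timestamp_sample ⊃ quarantine_directive); since O(timestamp_sample), deontic closure gives O(quarantine_directive).
Premises 4, 5, 6 do not contribute to this derivation.
Thus O(quarantine_directive), which is F(not quarantine_directive): not quarantine_directive is forbidden.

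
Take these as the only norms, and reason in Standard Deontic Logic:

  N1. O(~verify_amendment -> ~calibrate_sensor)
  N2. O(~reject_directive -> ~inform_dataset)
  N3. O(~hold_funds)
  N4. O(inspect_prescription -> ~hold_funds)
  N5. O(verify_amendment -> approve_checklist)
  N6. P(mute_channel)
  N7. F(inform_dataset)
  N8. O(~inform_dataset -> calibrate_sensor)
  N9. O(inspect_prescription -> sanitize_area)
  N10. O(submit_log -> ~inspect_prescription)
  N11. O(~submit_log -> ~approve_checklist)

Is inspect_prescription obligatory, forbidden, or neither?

Forbidden

Premise 7, F(inform_dataset), is equivalent to O(~inform_dataset).
With premise 8, O(~inform_dataset -> calibrate_sensor), the K-axiom yields O(calibrate_sensor).
Premise 1 is O(~verify_amendment -> ~calibrate_sensor); contrapositively O(calibrate_sensor -> verify_amendment). Since O(calibrate_sensor) holds, K gives O(verify_amendment).
With premise 5, O(verify_amendment -> approve_checklist), the K-axiom yields O(approve_checklist).
Premise 11 is O(~submit_log -> ~approve_checklist); contrapositively O(approve_checklist -> submit_log). Since O(approve_checklist) holds, K gives O(submit_log).
Applying K to premise 10 (O(submit_log -> ~inspect_prescription)) and O(submit_log) yields O(~inspect_prescription).
Premises 2, 3, 4, 6, 9 do not contribute to this derivation.
Thus O(~inspect_prescription), which is F(inspect_prescription): inspect_prescription is forbidden.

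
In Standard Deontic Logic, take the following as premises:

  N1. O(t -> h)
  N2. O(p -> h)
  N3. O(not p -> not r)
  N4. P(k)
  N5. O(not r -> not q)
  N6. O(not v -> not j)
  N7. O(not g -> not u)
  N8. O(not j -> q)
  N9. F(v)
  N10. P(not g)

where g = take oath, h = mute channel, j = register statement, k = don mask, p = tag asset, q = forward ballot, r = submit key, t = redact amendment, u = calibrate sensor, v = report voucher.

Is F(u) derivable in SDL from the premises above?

Premise 7 is O(not g -> not u), but O(not g) is not derivable from the premises (the permission P(not g) asserts only not O(g), not O(not g)), so it does not yield O(not u).
No other premise forces O(not u). An ideal world satisfying every premise can still have u true, so F(u) is not derivable.

No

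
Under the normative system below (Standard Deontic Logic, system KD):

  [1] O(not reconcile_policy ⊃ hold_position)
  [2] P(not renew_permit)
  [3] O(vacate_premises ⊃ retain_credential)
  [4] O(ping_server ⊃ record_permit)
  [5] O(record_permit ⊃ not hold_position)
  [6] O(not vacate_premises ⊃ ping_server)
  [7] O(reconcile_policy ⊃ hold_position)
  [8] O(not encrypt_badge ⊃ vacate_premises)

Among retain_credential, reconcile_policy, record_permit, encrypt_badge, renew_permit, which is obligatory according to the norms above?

Premises 7 and 1 cover both cases: O(reconcile_policy ⊃ hold_position) and O(not reconcile_policy ⊃ hold_position). Since reconcile_policy ∨ not reconcile_policy is a tautology, O(hold_position) follows.
Premise 5, O(record_permit ⊃ not hold_position), contraposes to O(hold_position ⊃ not record_permit); with O(hold_position) we get O(not record_permit).
Premise 4 is O(ping_server ⊃ record_permit); contrapositively O(not record_permit ⊃ not ping_server). Since O(not record_permit) holds, K gives O(not ping_server).
Premise 6 is O(not vacate_premises ⊃ ping_server); contrapositively O(not ping_server ⊃ vacate_premises). Since O(not ping_server) holds, K gives O(vacate_premises).
With premise 3, O(vacate_premises ⊃ retain_credential), the K-axiom yields O(retain_credential).
So O(retain_credential) holds — retain_credential is obligatory. None of the other listed options is made obligatory by any chain of premises.

retain_credential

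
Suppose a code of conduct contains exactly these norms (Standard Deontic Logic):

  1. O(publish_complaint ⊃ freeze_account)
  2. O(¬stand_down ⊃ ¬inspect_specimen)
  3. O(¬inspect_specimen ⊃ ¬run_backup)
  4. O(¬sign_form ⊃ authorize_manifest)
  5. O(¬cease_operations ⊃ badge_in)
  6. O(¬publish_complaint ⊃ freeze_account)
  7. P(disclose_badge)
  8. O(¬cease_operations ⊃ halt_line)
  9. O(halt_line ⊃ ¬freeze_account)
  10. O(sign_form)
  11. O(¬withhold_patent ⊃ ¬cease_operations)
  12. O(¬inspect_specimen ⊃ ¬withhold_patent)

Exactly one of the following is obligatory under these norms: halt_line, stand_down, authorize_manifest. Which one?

Premises 6 and 1 cover both cases: O(¬publish_complaint ⊃ freeze_account) and O(publish_complaint ⊃ freeze_account). Since ¬publish_complaint ∨ publish_complaint is a tautology, O(freeze_account) follows.
Premise 9, O(halt_line ⊃ ¬freeze_account), contraposes to O(freeze_account ⊃ ¬halt_line); with O(freeze_account) we get O(¬halt_line).
Premise 8 is O(¬cease_operations ⊃ halt_line); contrapositively O(¬halt_line ⊃ cease_operations). Since O(¬halt_line) holds, K gives O(cease_operations).
Premise 11 is O(¬withhold_patent ⊃ ¬cease_operations); contrapositively O(cease_operations ⊃ withhold_patent). Since O(cease_operations) holds, K gives O(withhold_patent).
Premise 12, O(¬inspect_specimen ⊃ ¬withhold_patent), contraposes to O(withhold_patent ⊃ inspect_specimen); with O(withhold_patent) we get O(inspect_specimen).
The contrapositive of premise 2 (O(¬stand_down ⊃ ¬inspect_specimen)) is O(inspect_specimen ⊃ stand_down), and O(inspect_specimen) is already established, so O(stand_down).
So O(stand_down) holds — stand_down is obligatory. None of the other listed options is made obligatory by any chain of premises.

stand_down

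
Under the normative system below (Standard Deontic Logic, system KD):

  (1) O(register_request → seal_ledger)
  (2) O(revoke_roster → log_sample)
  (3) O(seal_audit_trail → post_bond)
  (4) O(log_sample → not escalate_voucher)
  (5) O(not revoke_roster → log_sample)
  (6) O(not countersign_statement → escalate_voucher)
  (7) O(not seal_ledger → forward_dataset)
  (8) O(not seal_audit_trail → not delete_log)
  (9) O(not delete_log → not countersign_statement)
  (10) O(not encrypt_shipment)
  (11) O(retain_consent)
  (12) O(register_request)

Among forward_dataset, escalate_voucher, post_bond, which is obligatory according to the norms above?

By case analysis on revoke_roster: premise 2 gives O(revoke_roster → log_sample) and premise 5 gives O(not revoke_roster → log_sample), so O(log_sample) either way.
With premise 4, O(log_sample → not escalate_voucher), the K-axiom yields O(not escalate_voucher).
Premise 6, O(not countersign_statement → escalate_voucher), contraposes to O(not escalate_voucher → countersign_statement); with O(not escalate_voucher) we get O(countersign_statement).
The contrapositive of premise 9 (O(not delete_log → not countersign_statement)) is O(countersign_statement → delete_log), and O(countersign_statement) is already established, so O(delete_log).
Premise 8, O(not seal_audit_trail → not delete_log), contraposes to O(delete_log → seal_audit_trail); with O(delete_log) we get O(seal_audit_trail).
Premise 3 is O(seal_audit_trail → post_bond); since O(seal_audit_trail), deontic closure gives O(post_bond).
So O(post_bond) holds — post_bond is obligatory. None of the other listed options is made obligatory by any chain of premises.

post_bond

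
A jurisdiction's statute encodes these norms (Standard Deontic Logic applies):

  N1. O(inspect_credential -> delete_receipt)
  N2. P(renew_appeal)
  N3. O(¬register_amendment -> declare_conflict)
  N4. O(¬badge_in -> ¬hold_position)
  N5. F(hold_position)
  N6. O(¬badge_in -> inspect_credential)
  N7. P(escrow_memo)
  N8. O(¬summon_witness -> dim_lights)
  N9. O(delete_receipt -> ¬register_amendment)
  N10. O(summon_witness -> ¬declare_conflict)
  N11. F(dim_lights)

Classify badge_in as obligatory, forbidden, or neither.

Obligatory

F(dim_lights) at premise 11 means O(¬dim_lights).
The contrapositive of premise 8 (O(¬summon_witness -> dim_lights)) is O(¬dim_lights -> summon_witness), and O(¬dim_lights) is already established, so O(summon_witness).
Applying K to premise 10 (O(summon_witness -> ¬declare_conflict)) and O(summon_witness) yields O(¬declare_conflict).
Premise 3 is O(¬register_amendment -> declare_conflict); contrapositively O(¬declare_conflict -> register_amendment). Since O(¬declare_conflict) holds, K gives O(register_amendment).
Premise 9 is O(delete_receipt -> ¬register_amendment); contrapositively O(register_amendment -> ¬delete_receipt). Since O(register_amendment) holds, K gives O(¬delete_receipt).
The contrapositive of premise 1 (O(inspect_credential -> delete_receipt)) is O(¬delete_receipt -> ¬inspect_credential), and O(¬delete_receipt) is already established, so O(¬inspect_credential).
Premise 6 is O(¬badge_in -> inspect_credential); contrapositively O(¬inspect_credential -> badge_in). Since O(¬inspect_credential) holds, K gives O(badge_in).
Premises 2, 4, 5, 7 do not contribute to this derivation.
Hence badge_in is obligatory.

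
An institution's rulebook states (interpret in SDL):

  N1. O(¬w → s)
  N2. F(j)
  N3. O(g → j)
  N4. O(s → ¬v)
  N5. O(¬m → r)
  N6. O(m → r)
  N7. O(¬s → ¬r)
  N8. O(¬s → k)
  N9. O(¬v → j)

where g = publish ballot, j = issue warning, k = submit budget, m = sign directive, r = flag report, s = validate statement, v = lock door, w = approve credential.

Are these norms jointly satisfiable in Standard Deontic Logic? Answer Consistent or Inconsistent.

Premises 6 and 5 cover both cases: O(m → r) and O(¬m → r). Since m ∨ ¬m is a tautology, O(r) follows.
Premise 7, O(¬s → ¬r), contraposes to O(r → s); with O(r) we get O(s).
With premise 4, O(s → ¬v), the K-axiom yields O(¬v).
Applying K to premise 9 (O(¬v → j)) and O(¬v) yields O(j).
However, F(j) at premise 2 amounts to O(¬j).
We now have both O(j) and O(¬j) — j is simultaneously obligatory and forbidden, violating the D-axiom.

Inconsistent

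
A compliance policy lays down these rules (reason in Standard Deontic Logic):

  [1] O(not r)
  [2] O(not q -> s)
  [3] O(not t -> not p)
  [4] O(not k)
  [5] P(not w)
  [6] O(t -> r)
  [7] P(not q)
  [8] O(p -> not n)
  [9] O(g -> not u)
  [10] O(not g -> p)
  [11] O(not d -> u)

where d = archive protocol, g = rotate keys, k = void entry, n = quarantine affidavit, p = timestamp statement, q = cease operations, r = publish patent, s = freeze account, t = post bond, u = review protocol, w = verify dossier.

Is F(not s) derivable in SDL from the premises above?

No

Premise 2 is O(not q -> s), but O(not q) is not derivable from the premises (the permission P(not q) asserts only not O(q), not O(not q)), so it does not yield O(s).
No other premise forces O(s). An ideal world satisfying every premise can still have not s true, so F(not s) is not derivable.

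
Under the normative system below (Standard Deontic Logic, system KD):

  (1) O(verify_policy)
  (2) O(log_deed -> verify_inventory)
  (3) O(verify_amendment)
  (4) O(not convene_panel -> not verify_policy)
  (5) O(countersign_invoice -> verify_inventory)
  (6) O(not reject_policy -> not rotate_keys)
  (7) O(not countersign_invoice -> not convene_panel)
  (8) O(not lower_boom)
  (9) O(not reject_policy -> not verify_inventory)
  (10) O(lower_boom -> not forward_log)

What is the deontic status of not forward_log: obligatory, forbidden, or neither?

Premise 10 is O(lower_boom -> not forward_log), but O(lower_boom) is not derivable from the premises, so it does not yield O(not forward_log).
No premise or chain of K-axiom applications forces O(not forward_log), and none forces O(forward_log). So not forward_log is neither obligatory nor forbidden under these norms.

Neither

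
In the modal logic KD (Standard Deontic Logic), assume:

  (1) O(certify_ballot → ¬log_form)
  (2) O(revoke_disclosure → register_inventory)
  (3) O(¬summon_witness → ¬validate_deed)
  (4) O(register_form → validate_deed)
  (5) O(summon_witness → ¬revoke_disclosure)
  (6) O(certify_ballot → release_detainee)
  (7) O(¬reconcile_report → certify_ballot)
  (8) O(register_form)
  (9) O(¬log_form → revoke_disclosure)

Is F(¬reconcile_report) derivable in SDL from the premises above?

Yes

Premise 8 states O(register_form) outright.
With premise 4, O(register_form → validate_deed), the K-axiom yields O(validate_deed).
The contrapositive of premise 3 (O(¬summon_witness → ¬validate_deed)) is O(validate_deed → summon_witness), and O(validate_deed) is already established, so O(summon_witness).
With premise 5, O(summon_witness → ¬revoke_disclosure), the K-axiom yields O(¬revoke_disclosure).
Premise 9 is O(¬log_form → revoke_disclosure); contrapositively O(¬revoke_disclosure → log_form). Since O(¬revoke_disclosure) holds, K gives O(log_form).
Premise 1 is O(certify_ballot → ¬log_form); contrapositively O(log_form → ¬certify_ballot). Since O(log_form) holds, K gives O(¬certify_ballot).
Premise 7, O(¬reconcile_report → certify_ballot), contraposes to O(¬certify_ballot → reconcile_report); with O(¬certify_ballot) we get O(reconcile_report).
Premises 2, 6 do not contribute to this derivation.
So O(reconcile_report) holds, i.e. F(¬reconcile_report). The claim follows.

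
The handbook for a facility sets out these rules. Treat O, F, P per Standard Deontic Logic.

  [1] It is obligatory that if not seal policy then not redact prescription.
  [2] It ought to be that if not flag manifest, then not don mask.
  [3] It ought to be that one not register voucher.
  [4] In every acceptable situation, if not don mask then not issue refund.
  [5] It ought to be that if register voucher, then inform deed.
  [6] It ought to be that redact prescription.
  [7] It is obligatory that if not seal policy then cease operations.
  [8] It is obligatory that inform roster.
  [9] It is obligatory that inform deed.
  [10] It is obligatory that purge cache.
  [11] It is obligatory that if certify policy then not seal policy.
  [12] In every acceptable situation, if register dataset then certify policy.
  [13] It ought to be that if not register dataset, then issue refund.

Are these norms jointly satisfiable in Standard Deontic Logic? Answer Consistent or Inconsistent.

Premise 5 is O(register_voucher → inform_deed); even if O(inform_deed) held, inferring O(register_voucher) would be affirming the consequent — invalid.
So O(register_voucher) is not derivable, and the apparent clash with O(¬register_voucher) does not arise.
A world satisfying every obligation exists (e.g. cease_operations=false, certify_policy=false, don_mask=true, flag_manifest=true, inform_deed=true, inform_roster=true, issue_refund=true, purge_cache=true, redact_prescription=true, register_dataset=false, register_voucher=false, seal_policy=true); no atom is both obligatory and forbidden, so the set is consistent.

Consistent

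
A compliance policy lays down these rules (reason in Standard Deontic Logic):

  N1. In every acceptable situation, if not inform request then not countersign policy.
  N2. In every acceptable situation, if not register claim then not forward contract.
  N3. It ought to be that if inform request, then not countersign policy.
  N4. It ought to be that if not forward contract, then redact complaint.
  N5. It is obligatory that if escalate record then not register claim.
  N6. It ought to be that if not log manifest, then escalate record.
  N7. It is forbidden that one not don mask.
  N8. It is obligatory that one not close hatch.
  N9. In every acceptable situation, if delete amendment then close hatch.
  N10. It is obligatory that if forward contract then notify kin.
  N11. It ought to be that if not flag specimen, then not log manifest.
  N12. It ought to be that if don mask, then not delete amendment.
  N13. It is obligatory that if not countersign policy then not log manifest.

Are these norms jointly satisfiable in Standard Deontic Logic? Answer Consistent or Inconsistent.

Consistent

Premise 9 is O(delete_amendment → close_hatch), but O(delete_amendment) is not derivable from the premises, so it does not yield O(close_hatch).
So O(close_hatch) is not derivable, and the apparent clash with O(¬close_hatch) does not arise.
A world satisfying every obligation exists (e.g. close_hatch=false, countersign_policy=false, delete_amendment=false, don_mask=true, escalate_record=true, flag_specimen=false, forward_contract=false, inform_request=false, log_manifest=false, notify_kin=false, redact_complaint=true, register_claim=false); no atom is both obligatory and forbidden, so the set is consistent.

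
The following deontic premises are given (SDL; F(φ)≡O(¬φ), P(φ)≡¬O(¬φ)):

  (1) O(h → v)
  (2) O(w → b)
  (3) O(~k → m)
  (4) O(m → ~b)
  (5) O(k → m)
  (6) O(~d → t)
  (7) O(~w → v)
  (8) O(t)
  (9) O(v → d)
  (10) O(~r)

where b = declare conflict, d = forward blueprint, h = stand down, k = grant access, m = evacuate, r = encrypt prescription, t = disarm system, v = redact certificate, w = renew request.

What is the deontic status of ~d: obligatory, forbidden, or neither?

By case analysis on k: premise 5 gives O(k → m) and premise 3 gives O(~k → m), so O(m) either way.
Premise 4 is O(m → ~b); since O(m), deontic closure gives O(~b).
Premise 2 is O(w → b); contrapositively O(~b → ~w). Since O(~b) holds, K gives O(~w).
With premise 7, O(~w → v), the K-axiom yields O(v).
Premise 9 is O(v → d); since O(v), deontic closure gives O(d).
Premises 1, 6, 8, 10 do not contribute to this derivation.
Thus O(d), which is F(~d): ~d is forbidden.

Forbidden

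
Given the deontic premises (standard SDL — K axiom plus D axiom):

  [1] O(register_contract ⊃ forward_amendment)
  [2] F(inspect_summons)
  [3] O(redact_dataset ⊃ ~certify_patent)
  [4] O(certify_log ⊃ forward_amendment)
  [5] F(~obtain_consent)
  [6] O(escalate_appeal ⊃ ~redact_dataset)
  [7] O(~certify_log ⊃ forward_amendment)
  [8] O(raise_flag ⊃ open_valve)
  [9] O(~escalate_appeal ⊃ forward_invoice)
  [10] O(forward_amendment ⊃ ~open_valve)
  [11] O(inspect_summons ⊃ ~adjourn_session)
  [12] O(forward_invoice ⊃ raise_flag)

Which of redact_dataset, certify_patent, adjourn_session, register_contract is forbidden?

Premises 7 and 4 are O(~certify_log ⊃ forward_amendment) and O(certify_log ⊃ forward_amendment); every ideal world satisfies ~certify_log or certify_log, so in either case forward_amendment holds — hence O(forward_amendment).
Premise 10 is O(forward_amendment ⊃ ~open_valve); since O(forward_amendment), deontic closure gives O(~open_valve).
Premise 8 is O(raise_flag ⊃ open_valve); contrapositively O(~open_valve ⊃ ~raise_flag). Since O(~open_valve) holds, K gives O(~raise_flag).
The contrapositive of premise 12 (O(forward_invoice ⊃ raise_flag)) is O(~raise_flag ⊃ ~forward_invoice), and O(~raise_flag) is already established, so O(~forward_invoice).
Premise 9 is O(~escalate_appeal ⊃ forward_invoice); contrapositively O(~forward_invoice ⊃ escalate_appeal). Since O(~forward_invoice) holds, K gives O(escalate_appeal).
Applying K to premise 6 (O(escalate_appeal ⊃ ~redact_dataset)) and O(escalate_appeal) yields O(~redact_dataset).
So O(~redact_dataset) holds, i.e. redact_dataset is forbidden. None of the other listed options is forbidden under the premises.

redact_dataset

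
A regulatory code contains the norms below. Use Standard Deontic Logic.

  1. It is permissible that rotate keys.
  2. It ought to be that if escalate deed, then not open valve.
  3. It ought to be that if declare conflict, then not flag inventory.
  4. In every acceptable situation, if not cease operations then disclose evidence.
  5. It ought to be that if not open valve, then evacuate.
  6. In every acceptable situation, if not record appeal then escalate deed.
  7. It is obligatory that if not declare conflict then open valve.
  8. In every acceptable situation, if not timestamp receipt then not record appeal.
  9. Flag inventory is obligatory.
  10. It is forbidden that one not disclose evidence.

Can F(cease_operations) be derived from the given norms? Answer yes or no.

Premise 4 is O(¬cease_operations → disclose_evidence); even if O(disclose_evidence) held, inferring O(¬cease_operations) would be affirming the consequent — invalid.
No other premise forces O(¬cease_operations). An ideal world satisfying every premise can still have cease_operations true, so F(cease_operations) is not derivable.

No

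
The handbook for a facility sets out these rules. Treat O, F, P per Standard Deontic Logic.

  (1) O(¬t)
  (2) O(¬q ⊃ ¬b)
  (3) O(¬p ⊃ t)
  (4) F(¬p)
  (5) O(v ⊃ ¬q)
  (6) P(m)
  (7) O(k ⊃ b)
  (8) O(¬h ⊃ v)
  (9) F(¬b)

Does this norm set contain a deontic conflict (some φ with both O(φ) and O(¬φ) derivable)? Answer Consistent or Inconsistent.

Consistent

Premise 3 is O(¬p ⊃ t), but O(¬p) is not derivable from the premises, so it does not yield O(t).
So O(t) is not derivable, and the apparent clash with O(¬t) does not arise.
A world satisfying every obligation exists (e.g. b=true, h=true, k=false, m=false, p=true, q=true, t=false, v=false); no atom is both obligatory and forbidden, so the set is consistent.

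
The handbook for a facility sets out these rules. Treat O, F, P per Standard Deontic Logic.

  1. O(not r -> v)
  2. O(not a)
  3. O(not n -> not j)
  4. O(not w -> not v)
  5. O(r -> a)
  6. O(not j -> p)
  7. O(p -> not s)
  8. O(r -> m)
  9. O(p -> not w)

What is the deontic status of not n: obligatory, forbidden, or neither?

From premise 2 we have O(not a).
The contrapositive of premise 5 (O(r -> a)) is O(not a -> not r), and O(not a) is already established, so O(not r).
Applying K to premise 1 (O(not r -> v)) and O(not r) yields O(v).
Premise 4, O(not w -> not v), contraposes to O(v -> w); with O(v) we get O(w).
Premise 9, O(p -> not w), contraposes to O(w -> not p); with O(w) we get O(not p).
The contrapositive of premise 6 (O(not j -> p)) is O(not p -> j), and O(not p) is already established, so O(j).
The contrapositive of premise 3 (O(not n -> not j)) is O(j -> n), and O(j) is already established, so O(n).
Premises 7, 8 do not contribute to this derivation.
Thus O(n), which is F(not n): not n is forbidden.

Forbidden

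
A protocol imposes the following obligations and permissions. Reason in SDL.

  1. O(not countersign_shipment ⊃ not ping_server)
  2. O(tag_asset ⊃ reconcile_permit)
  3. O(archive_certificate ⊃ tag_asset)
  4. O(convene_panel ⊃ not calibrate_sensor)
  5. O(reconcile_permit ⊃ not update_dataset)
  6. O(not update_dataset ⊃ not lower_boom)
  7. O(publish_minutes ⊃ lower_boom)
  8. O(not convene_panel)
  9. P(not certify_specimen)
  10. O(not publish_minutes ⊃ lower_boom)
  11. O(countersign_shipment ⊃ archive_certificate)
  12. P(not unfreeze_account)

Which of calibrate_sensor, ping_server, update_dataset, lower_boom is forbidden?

By case analysis on not publish_minutes: premise 10 gives O(not publish_minutes ⊃ lower_boom) and premise 7 gives O(publish_minutes ⊃ lower_boom), so O(lower_boom) either way.
Premise 6, O(not update_dataset ⊃ not lower_boom), contraposes to O(lower_boom ⊃ update_dataset); with O(lower_boom) we get O(update_dataset).
The contrapositive of premise 5 (O(reconcile_permit ⊃ not update_dataset)) is O(update_dataset ⊃ not reconcile_permit), and O(update_dataset) is already established, so O(not reconcile_permit).
Premise 2 is O(tag_asset ⊃ reconcile_permit); contrapositively O(not reconcile_permit ⊃ not tag_asset). Since O(not reconcile_permit) holds, K gives O(not tag_asset).
Premise 3, O(archive_certificate ⊃ tag_asset), contraposes to O(not tag_asset ⊃ not archive_certificate); with O(not tag_asset) we get O(not archive_certificate).
Premise 11 is O(countersign_shipment ⊃ archive_certificate); contrapositively O(not archive_certificate ⊃ not countersign_shipment). Since O(not archive_certificate) holds, K gives O(not countersign_shipment).
Premise 1 is O(not countersign_shipment ⊃ not ping_server); since O(not countersign_shipment), deontic closure gives O(not ping_server).
So O(not ping_server) holds, i.e. ping_server is forbidden. None of the other listed options is forbidden under the premises.

ping_server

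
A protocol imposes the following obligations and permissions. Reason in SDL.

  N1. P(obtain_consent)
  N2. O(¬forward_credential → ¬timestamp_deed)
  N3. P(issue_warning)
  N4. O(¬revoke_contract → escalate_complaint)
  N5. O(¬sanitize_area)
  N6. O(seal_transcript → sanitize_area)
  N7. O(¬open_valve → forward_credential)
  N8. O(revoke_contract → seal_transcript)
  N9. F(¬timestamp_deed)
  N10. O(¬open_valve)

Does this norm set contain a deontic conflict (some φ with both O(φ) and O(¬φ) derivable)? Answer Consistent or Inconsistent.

Consistent

Premise 2 is O(¬forward_credential → ¬timestamp_deed), but O(¬forward_credential) is not derivable from the premises, so it does not yield O(¬timestamp_deed).
So O(¬timestamp_deed) is not derivable, and the apparent clash with O(timestamp_deed) does not arise.
A world satisfying every obligation exists (e.g. escalate_complaint=true, forward_credential=true, issue_warning=false, obtain_consent=false, open_valve=false, revoke_contract=false, sanitize_area=false, seal_transcript=false, timestamp_deed=true); no atom is both obligatory and forbidden, so the set is consistent.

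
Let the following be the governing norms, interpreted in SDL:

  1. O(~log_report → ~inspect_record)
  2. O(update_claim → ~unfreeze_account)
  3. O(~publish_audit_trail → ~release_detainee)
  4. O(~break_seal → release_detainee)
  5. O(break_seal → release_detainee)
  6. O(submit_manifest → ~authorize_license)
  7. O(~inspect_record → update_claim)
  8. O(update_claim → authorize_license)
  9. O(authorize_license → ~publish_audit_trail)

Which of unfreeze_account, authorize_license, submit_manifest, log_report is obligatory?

log_report

Premises 5 and 4 are O(break_seal → release_detainee) and O(~break_seal → release_detainee); every ideal world satisfies break_seal or ~break_seal, so in either case release_detainee holds — hence O(release_detainee).
The contrapositive of premise 3 (O(~publish_audit_trail → ~release_detainee)) is O(release_detainee → publish_audit_trail), and O(release_detainee) is already established, so O(publish_audit_trail).
Premise 9, O(authorize_license → ~publish_audit_trail), contraposes to O(publish_audit_trail → ~authorize_license); with O(publish_audit_trail) we get O(~authorize_license).
Premise 8 is O(update_claim → authorize_license); contrapositively O(~authorize_license → ~update_claim). Since O(~authorize_license) holds, K gives O(~update_claim).
The contrapositive of premise 7 (O(~inspect_record → update_claim)) is O(~update_claim → inspect_record), and O(~update_claim) is already established, so O(inspect_record).
Premise 1 is O(~log_report → ~inspect_record); contrapositively O(inspect_record → log_report). Since O(inspect_record) holds, K gives O(log_report).
So O(log_report) holds — log_report is obligatory. None of the other listed options is made obligatory by any chain of premises.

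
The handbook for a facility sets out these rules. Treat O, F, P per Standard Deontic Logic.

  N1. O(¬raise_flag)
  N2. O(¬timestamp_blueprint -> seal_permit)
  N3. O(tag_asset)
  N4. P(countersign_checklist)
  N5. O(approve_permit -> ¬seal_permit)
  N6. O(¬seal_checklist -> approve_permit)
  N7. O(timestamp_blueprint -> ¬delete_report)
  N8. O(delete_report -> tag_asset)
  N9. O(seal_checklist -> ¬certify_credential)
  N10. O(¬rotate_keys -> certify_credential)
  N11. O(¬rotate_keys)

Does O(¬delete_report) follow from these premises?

From premise 11 we have O(¬rotate_keys).
With premise 10, O(¬rotate_keys -> certify_credential), the K-axiom yields O(certify_credential).
Premise 9 is O(seal_checklist -> ¬certify_credential); contrapositively O(certify_credential -> ¬seal_checklist). Since O(certify_credential) holds, K gives O(¬seal_checklist).
From O(¬seal_checklist) and premise 6, O(¬seal_checklist -> approve_permit), we obtain O(approve_permit).
Applying K to premise 5 (O(approve_permit -> ¬seal_permit)) and O(approve_permit) yields O(¬seal_permit).
Premise 2, O(¬timestamp_blueprint -> seal_permit), contraposes to O(¬seal_permit -> timestamp_blueprint); with O(¬seal_permit) we get O(timestamp_blueprint).
Applying K to premise 7 (O(timestamp_blueprint -> ¬delete_report)) and O(timestamp_blueprint) yields O(¬delete_report).
Premises 1, 3, 4, 8 do not contribute to this derivation.
So O(¬delete_report) follows.

Yes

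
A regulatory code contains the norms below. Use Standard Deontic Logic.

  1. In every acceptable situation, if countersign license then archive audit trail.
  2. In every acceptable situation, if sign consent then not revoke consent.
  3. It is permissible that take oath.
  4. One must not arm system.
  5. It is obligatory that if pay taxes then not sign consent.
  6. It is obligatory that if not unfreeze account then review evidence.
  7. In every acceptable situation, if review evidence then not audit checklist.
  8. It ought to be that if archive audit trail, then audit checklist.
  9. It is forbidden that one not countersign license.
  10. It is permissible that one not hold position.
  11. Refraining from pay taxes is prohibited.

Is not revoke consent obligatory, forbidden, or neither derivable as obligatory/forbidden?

Neither

Premise 2 is O(sign_consent → ¬revoke_consent), but O(sign_consent) is not derivable from the premises, so it does not yield O(¬revoke_consent).
No premise or chain of K-axiom applications forces O(¬revoke_consent), and none forces O(revoke_consent). So ¬revoke_consent is neither obligatory nor forbidden under these norms.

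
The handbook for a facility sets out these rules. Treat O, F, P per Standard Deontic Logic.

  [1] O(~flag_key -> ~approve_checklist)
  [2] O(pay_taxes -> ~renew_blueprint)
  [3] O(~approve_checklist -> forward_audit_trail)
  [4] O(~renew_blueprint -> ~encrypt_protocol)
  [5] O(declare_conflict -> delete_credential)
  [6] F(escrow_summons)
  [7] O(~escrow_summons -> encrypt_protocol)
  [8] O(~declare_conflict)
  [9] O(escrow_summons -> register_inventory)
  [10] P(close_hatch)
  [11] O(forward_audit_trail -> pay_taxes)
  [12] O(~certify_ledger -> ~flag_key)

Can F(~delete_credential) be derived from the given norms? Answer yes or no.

No

Premise 5 is O(declare_conflict -> delete_credential), but O(declare_conflict) is not derivable from the premises, so it does not yield O(delete_credential).
No other premise forces O(delete_credential). An ideal world satisfying every premise can still have ~delete_credential true, so F(~delete_credential) is not derivable.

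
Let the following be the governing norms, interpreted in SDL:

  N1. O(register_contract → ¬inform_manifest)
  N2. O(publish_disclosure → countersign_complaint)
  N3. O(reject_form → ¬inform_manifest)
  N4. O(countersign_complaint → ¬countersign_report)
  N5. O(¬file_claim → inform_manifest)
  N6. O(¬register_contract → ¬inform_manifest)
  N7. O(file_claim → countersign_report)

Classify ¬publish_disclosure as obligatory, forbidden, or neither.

By case analysis on ¬register_contract: premise 6 gives O(¬register_contract → ¬inform_manifest) and premise 1 gives O(register_contract → ¬inform_manifest), so O(¬inform_manifest) either way.
Premise 5, O(¬file_claim → inform_manifest), contraposes to O(¬inform_manifest → file_claim); with O(¬inform_manifest) we get O(file_claim).
With premise 7, O(file_claim → countersign_report), the K-axiom yields O(countersign_report).
The contrapositive of premise 4 (O(countersign_complaint → ¬countersign_report)) is O(countersign_report → ¬countersign_complaint), and O(countersign_report) is already established, so O(¬countersign_complaint).
Premise 2, O(publish_disclosure → countersign_complaint), contraposes to O(¬countersign_complaint → ¬publish_disclosure); with O(¬countersign_complaint) we get O(¬publish_disclosure).
Premise 3 does not contribute to this derivation.
Hence ¬publish_disclosure is obligatory.

Obligatory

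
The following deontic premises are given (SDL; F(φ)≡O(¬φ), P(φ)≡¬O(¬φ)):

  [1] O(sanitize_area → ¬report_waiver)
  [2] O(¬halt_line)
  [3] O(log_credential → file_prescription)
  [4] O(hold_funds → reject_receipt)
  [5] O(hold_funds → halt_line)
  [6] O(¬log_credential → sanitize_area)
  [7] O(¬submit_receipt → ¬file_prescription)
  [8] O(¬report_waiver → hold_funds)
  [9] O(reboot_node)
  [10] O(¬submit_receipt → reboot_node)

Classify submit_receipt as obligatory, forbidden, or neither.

Obligatory

From premise 2 we have O(¬halt_line).
Premise 5, O(hold_funds → halt_line), contraposes to O(¬halt_line → ¬hold_funds); with O(¬halt_line) we get O(¬hold_funds).
Premise 8 is O(¬report_waiver → hold_funds); contrapositively O(¬hold_funds → report_waiver). Since O(¬hold_funds) holds, K gives O(report_waiver).
The contrapositive of premise 1 (O(sanitize_area → ¬report_waiver)) is O(report_waiver → ¬sanitize_area), and O(report_waiver) is already established, so O(¬sanitize_area).
Premise 6 is O(¬log_credential → sanitize_area); contrapositively O(¬sanitize_area → log_credential). Since O(¬sanitize_area) holds, K gives O(log_credential).
Premise 3 is O(log_credential → file_prescription); since O(log_credential), deontic closure gives O(file_prescription).
Premise 7, O(¬submit_receipt → ¬file_prescription), contraposes to O(file_prescription → submit_receipt); with O(file_prescription) we get O(submit_receipt).
Premises 4, 9, 10 do not contribute to this derivation.
Hence submit_receipt is obligatory.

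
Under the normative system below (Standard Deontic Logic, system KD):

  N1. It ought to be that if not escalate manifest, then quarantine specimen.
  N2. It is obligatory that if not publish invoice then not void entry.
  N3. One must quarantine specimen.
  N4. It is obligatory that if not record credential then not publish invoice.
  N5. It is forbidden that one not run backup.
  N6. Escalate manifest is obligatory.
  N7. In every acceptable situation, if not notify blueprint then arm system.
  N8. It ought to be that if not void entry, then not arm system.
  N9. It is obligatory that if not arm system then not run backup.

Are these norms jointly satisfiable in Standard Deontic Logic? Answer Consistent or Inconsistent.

Consistent

Premise 1 is O(¬escalate_manifest → quarantine_specimen); even if O(quarantine_specimen) held, inferring O(¬escalate_manifest) would be affirming the consequent — invalid.
So O(¬escalate_manifest) is not derivable, and the apparent clash with O(escalate_manifest) does not arise.
A world satisfying every obligation exists (e.g. arm_system=true, escalate_manifest=true, notify_blueprint=false, publish_invoice=true, quarantine_specimen=true, record_credential=true, run_backup=true, void_entry=true); no atom is both obligatory and forbidden, so the set is consistent.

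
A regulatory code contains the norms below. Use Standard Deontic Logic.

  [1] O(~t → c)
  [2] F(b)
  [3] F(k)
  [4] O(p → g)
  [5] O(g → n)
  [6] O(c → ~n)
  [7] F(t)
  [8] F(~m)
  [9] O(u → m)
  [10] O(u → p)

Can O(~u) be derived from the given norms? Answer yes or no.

Yes

F(t) at premise 7 means O(~t).
Applying K to premise 1 (O(~t → c)) and O(~t) yields O(c).
Applying K to premise 6 (O(c → ~n)) and O(c) yields O(~n).
Premise 5, O(g → n), contraposes to O(~n → ~g); with O(~n) we get O(~g).
Premise 4 is O(p → g); contrapositively O(~g → ~p). Since O(~g) holds, K gives O(~p).
Premise 10, O(u → p), contraposes to O(~p → ~u); with O(~p) we get O(~u).
Premises 2, 3, 8, 9 do not contribute to this derivation.
So O(~u) follows.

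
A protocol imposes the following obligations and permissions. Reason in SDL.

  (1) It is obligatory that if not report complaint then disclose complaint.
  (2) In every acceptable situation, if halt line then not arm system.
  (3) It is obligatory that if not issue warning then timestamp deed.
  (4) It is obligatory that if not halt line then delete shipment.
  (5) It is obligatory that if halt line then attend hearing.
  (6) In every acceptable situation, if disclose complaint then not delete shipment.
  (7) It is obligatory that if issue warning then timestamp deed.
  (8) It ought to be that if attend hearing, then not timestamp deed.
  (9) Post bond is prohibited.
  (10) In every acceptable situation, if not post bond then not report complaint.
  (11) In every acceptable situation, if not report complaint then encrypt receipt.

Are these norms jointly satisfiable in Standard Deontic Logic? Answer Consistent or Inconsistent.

Inconsistent

Premises 7 and 3 cover both cases: O(issue_warning → timestamp_deed) and O(¬issue_warning → timestamp_deed). Since issue_warning ∨ ¬issue_warning is a tautology, O(timestamp_deed) follows.
Premise 8, O(attend_hearing → ¬timestamp_deed), contraposes to O(timestamp_deed → ¬attend_hearing); with O(timestamp_deed) we get O(¬attend_hearing).
The contrapositive of premise 5 (O(halt_line → attend_hearing)) is O(¬attend_hearing → ¬halt_line), and O(¬attend_hearing) is already established, so O(¬halt_line).
Applying K to premise 4 (O(¬halt_line → delete_shipment)) and O(¬halt_line) yields O(delete_shipment).
The contrapositive of premise 6 (O(disclose_complaint → ¬delete_shipment)) is O(delete_shipment → ¬disclose_complaint), and O(delete_shipment) is already established, so O(¬disclose_complaint).
Premise 1, O(¬report_complaint → disclose_complaint), contraposes to O(¬disclose_complaint → report_complaint); with O(¬disclose_complaint) we get O(report_complaint).
Premise 10 is O(¬post_bond → ¬report_complaint); contrapositively O(report_complaint → post_bond). Since O(report_complaint) holds, K gives O(post_bond).
But premise 9, F(post_bond), means O(¬post_bond).
We now have both O(post_bond) and O(¬post_bond) — post_bond is simultaneously obligatory and forbidden, violating the D-axiom.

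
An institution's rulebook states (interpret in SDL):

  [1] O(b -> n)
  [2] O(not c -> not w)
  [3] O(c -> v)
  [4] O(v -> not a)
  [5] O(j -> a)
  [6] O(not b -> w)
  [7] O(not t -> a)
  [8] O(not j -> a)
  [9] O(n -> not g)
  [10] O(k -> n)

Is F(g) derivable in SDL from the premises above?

Yes

By case analysis on not j: premise 8 gives O(not j -> a) and premise 5 gives O(j -> a), so O(a) either way.
The contrapositive of premise 4 (O(v -> not a)) is O(a -> not v), and O(a) is already established, so O(not v).
The contrapositive of premise 3 (O(c -> v)) is O(not v -> not c), and O(not v) is already established, so O(not c).
Premise 2 is O(not c -> not w); since O(not c), deontic closure gives O(not w).
Premise 6, O(not b -> w), contraposes to O(not w -> b); with O(not w) we get O(b).
With premise 1, O(b -> n), the K-axiom yields O(n).
Premise 9 is O(n -> not g); since O(n), deontic closure gives O(not g).
Premises 7, 10 do not contribute to this derivation.
So O(not g) holds, i.e. F(g). The claim follows.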